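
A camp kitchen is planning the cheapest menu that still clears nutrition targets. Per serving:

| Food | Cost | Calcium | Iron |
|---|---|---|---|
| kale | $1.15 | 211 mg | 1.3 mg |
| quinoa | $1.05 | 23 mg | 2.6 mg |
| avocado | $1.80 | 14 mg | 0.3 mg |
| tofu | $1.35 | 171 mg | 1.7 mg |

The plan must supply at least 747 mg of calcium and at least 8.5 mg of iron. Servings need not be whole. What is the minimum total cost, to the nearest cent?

$5.54

Compare the cost at each extreme point of the feasible region.
kale only: max(747/211, 8.5/1.3) = 6.538 servings → $7.52.
quinoa only: max(747/23, 8.5/2.6) = 32.48 servings → $34.10.
avocado only: max(747/14, 8.5/0.3) = 53.36 servings → $96.04.
tofu only: max(747/171, 8.5/1.7) = 5 servings → $6.75.
kale + quinoa with both tight: 3.367 servings and 1.586 servings → $5.54.
kale + avocado with both tight: 2.33 servings and 18.24 servings → $35.50.
kale + tofu: the both-tight solution has a negative serving — not a feasible corner.
quinoa + avocado with both targets exact would need a negative amount; discard.
quinoa + tofu with both tight: 0.4528 servings and 4.308 servings → $6.29.
avocado + tofu with both tight: 6.676 servings and 3.822 servings → $17.18.
The minimum over all feasible corners is $5.54.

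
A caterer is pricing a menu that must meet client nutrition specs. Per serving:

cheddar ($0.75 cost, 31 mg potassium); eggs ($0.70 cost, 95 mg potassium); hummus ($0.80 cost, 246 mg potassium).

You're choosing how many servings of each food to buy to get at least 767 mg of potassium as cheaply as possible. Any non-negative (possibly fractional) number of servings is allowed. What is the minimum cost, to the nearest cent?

Cost per mg of potassium: hummus $0.0033, eggs $0.0074, cheddar $0.0242.
With no serving limits, use only hummus: 767 mg / 246 mg = 3.118 servings × $0.80 = $2.49.

$2.49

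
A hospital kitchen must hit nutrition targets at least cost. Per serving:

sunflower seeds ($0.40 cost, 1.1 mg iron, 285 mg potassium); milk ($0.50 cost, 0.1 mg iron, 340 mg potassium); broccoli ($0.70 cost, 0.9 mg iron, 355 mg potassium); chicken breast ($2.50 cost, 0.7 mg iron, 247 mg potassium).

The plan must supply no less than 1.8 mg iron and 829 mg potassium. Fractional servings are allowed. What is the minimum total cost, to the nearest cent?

Check every corner: each single food scaled to meet both minima, and each pair solved so both constraints bind.
sunflower seeds only: max(1.8/1.1, 829/285) = 2.909 servings → $1.16.
milk only: max(1.8/0.1, 829/340) = 18 servings → $9.00.
broccoli only: max(1.8/0.9, 829/355) = 2.335 servings → $1.63.
chicken breast only: max(1.8/0.7, 829/247) = 3.356 servings → $8.39.
sunflower seeds + milk with both tight: 1.531 servings and 1.155 servings → $1.19.
sunflower seeds + broccoli: the both-tight solution has a negative serving — not a feasible corner.
sunflower seeds + chicken breast: intersection lies outside the first quadrant.
milk + broccoli with both tight: 0.3959 servings and 1.956 servings → $1.57.
milk + chicken breast with both tight: 0.6362 servings and 2.481 servings → $6.52.
broccoli + chicken breast: the both-tight solution has a negative serving — not a feasible corner.
So the least-cost plan costs $1.16.

$1.16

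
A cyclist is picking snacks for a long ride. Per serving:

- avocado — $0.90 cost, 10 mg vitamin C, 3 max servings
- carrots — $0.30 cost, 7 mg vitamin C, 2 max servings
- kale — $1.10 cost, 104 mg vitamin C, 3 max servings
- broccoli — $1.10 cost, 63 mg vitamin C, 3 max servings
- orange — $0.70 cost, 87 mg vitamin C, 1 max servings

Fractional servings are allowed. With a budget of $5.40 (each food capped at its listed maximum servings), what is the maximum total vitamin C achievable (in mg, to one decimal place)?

Vitamin C per dollar: orange 124.3, kale 94.55, broccoli 57.27, carrots 23.33, avocado 11.11.
Take 1 serving of orange: spends $0.70, +87.0 mg vitamin C (running total 87.0 mg).
Take 3 servings of kale: spends $3.30, +312.0 mg vitamin C (running total 399.0 mg).
Take 1.273 servings of broccoli: spends $1.40, +80.2 mg vitamin C (running total 479.2 mg).
Greedy by best ratio exhausts the cost allowance optimally: 479.2 mg.

479.2 mg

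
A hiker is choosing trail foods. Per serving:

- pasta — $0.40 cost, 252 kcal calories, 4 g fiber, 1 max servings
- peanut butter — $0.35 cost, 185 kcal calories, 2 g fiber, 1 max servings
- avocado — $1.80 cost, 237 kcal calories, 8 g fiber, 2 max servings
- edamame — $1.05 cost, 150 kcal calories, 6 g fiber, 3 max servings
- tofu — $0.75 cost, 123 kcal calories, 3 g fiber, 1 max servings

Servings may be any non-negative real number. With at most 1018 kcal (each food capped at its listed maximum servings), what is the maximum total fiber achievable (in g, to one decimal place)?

36.3 g

Fiber per kcal: edamame 0.04, avocado 0.03376, tofu 0.02439, pasta 0.01587, peanut butter 0.01081.
Take 3 servings of edamame: uses 450 kcal, +18.0 g fiber (running total 18.0 g).
Take 2 servings of avocado: uses 474 kcal, +16.0 g fiber (running total 34.0 g).
Take 0.7642 servings of tofu: uses 94 kcal, +2.3 g fiber (running total 36.3 g).
Filling greedily by fiber-per-kcal is optimal for one linear limit, giving 36.3 g.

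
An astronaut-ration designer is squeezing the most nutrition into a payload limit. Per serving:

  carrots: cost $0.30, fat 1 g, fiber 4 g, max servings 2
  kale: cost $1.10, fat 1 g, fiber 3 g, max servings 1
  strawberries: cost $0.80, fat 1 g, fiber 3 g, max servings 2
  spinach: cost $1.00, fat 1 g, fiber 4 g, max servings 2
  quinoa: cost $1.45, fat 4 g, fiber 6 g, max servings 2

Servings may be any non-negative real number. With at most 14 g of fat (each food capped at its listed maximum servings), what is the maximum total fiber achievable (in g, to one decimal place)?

Fiber per g fat: carrots 4, spinach 4, kale 3, strawberries 3, quinoa 1.5.
Take 2 servings of carrots: uses 2 g fat, +8.0 g fiber (running total 8.0 g).
Take 2 servings of spinach: uses 2 g fat, +8.0 g fiber (running total 16.0 g).
Take 1 serving of kale: uses 1 g fat, +3.0 g fiber (running total 19.0 g).
Take 2 servings of strawberries: uses 2 g fat, +6.0 g fiber (running total 25.0 g).
Take 1.75 servings of quinoa: uses 7 g fat, +10.5 g fiber (running total 35.5 g).
Filling greedily by fiber-per-g fat is optimal for one linear limit, giving 35.5 g.

35.5 g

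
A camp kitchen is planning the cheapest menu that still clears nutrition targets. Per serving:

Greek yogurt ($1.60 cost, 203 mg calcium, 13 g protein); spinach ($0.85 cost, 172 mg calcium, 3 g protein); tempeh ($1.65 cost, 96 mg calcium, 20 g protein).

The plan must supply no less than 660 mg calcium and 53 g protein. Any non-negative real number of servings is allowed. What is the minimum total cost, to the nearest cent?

$5.89

Minimising a linear cost over {calcium ≥ 660, protein ≥ 53, servings ≥ 0} — the optimum is at a vertex, using one or two foods.
Greek yogurt only: max(660/203, 53/13) = 4.077 servings → $6.52.
spinach only: max(660/172, 53/3) = 17.67 servings → $15.02.
tempeh only: max(660/96, 53/20) = 6.875 servings → $11.34.
Greek yogurt + spinach: intersection lies outside the first quadrant.
Greek yogurt + tempeh with both tight: 2.885 servings and 0.7749 servings → $5.89.
spinach + tempeh with both tight: 2.574 servings and 2.264 servings → $5.92.
Cheapest feasible corner: $5.89.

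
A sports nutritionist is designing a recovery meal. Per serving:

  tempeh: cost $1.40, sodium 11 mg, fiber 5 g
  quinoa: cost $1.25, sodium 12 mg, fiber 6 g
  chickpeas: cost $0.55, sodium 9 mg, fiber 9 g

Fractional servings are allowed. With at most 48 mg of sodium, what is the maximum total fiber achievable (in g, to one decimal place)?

48.0 g

Fiber per mg sodium: chickpeas 1, quinoa 0.5, tempeh 0.4545.
With no serving limits, spend the whole sodium allowance on chickpeas: 48 mg / 9 mg × 9 g = 48.0 g.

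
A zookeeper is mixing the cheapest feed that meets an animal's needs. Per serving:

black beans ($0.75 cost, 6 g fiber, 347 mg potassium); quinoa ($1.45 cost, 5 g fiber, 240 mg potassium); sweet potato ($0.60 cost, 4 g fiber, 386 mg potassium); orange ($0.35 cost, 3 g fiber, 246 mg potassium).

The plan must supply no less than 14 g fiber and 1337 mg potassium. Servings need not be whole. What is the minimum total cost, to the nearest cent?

black beans only: max(14/6, 1337/347) = 3.853 servings → $2.89.
quinoa only: max(14/5, 1337/240) = 5.571 servings → $8.08.
sweet potato only: max(14/4, 1337/386) = 3.5 servings → $2.10.
orange only: max(14/3, 1337/246) = 5.435 servings → $1.90.
black beans + quinoa: the both-tight solution has a negative serving — not a feasible corner.
black beans + sweet potato with both tight: 0.06034 servings and 3.409 servings → $2.09.
black beans + orange: intersection lies outside the first quadrant.
quinoa + sweet potato with both tight: 0.05773 servings and 3.428 servings → $2.14.
quinoa + orange: intersection lies outside the first quadrant.
sweet potato + orange with both tight: 3.259 servings and 0.3218 servings → $2.07.
Cheapest feasible corner: $1.90.

$1.90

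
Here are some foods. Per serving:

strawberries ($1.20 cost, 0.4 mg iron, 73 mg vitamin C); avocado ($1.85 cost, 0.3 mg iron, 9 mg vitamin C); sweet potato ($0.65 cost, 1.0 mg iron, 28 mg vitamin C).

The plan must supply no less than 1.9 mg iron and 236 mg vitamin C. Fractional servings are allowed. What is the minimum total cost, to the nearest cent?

The cheapest plan sits at a corner of the feasible region — with two constraints it uses at most two foods.
strawberries only: max(1.9/0.4, 236/73) = 4.75 servings → $5.70.
avocado only: max(1.9/0.3, 236/9) = 26.22 servings → $48.51.
sweet potato only: max(1.9/1.0, 236/28) = 8.429 servings → $5.48.
strawberries + avocado with both tight: 2.934 servings and 2.421 servings → $8.00.
strawberries + sweet potato with both tight: 2.958 servings and 0.7168 servings → $4.02.
avocado + sweet potato: the both-tight solution has a negative serving — not a feasible corner.
So the least-cost plan costs $4.02.

$4.02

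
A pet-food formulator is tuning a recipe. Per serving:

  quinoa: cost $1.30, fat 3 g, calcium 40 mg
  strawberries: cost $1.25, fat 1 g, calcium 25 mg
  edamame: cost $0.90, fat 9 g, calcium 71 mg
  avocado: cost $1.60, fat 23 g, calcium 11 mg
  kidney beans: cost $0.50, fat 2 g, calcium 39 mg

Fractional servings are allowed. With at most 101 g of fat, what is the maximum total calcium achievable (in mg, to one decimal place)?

Calcium per g fat: strawberries 25, kidney beans 19.5, quinoa 13.33, edamame 7.889, avocado 0.4783.
With no serving limits, spend the whole fat allowance on strawberries: 101 g / 1 g × 25 mg = 2525.0 mg.

2525.0 mg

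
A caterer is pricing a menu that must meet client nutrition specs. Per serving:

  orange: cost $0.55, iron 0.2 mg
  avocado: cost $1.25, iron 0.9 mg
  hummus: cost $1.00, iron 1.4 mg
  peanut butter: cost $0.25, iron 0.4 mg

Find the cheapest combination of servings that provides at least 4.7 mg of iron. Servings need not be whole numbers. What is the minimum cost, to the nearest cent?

Cost per mg of iron: peanut butter $0.6250, hummus $0.7143, avocado $1.3889, orange $2.7500.
With no serving limits, use only peanut butter: 4.7 mg / 0.4 mg = 11.75 servings × $0.25 = $2.94.

$2.94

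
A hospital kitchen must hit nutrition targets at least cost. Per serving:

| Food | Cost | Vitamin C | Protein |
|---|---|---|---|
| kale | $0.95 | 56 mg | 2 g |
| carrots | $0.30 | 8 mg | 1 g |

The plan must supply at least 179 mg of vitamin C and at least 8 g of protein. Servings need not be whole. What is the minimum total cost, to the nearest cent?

An LP optimum is at a vertex; with two nutrient constraints at most two foods are used. Check each candidate.
kale only: max(179/56, 8/2) = 4 servings → $3.80.
carrots only: max(179/8, 8/1) = 22.38 servings → $6.71.
kale + carrots with both tight: 2.875 servings and 2.25 servings → $3.41.
Cheapest feasible corner: $3.41.

$3.41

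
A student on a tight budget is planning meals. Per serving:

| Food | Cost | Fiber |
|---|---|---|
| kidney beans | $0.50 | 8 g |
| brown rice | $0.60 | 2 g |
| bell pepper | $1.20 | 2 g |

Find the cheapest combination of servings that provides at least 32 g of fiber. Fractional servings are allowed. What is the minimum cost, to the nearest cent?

Cost per g of fiber: kidney beans $0.0625, brown rice $0.3000, bell pepper $0.6000.
With no serving limits, use only kidney beans: 32 g / 8 g = 4 servings × $0.50 = $2.00.

$2.00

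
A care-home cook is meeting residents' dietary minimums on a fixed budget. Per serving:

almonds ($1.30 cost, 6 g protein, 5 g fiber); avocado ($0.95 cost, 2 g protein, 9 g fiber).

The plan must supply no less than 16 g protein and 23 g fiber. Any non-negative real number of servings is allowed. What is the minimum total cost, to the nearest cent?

At the optimum either one food covers both requirements or two foods hit both targets exactly; no other combination can be cheaper.
almonds only: max(16/6, 23/5) = 4.6 servings → $5.98.
avocado only: max(16/2, 23/9) = 8 servings → $7.60.
almonds + avocado with both tight: 2.227 servings and 1.318 servings → $4.15.
So the least-cost plan costs $4.15.

$4.15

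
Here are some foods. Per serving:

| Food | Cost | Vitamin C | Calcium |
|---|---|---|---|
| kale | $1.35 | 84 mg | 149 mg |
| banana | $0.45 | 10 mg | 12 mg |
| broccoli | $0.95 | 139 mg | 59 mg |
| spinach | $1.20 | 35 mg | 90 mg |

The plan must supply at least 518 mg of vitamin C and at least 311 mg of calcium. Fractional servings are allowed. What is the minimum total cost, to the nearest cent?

$4.16

With two linear requirements the optimum uses one or two foods; enumerate the corners.
kale only: max(518/84, 311/149) = 6.167 servings → $8.32.
banana only: max(518/10, 311/12) = 51.8 servings → $23.31.
broccoli only: max(518/139, 311/59) = 5.271 servings → $5.01.
spinach only: max(518/35, 311/90) = 14.8 servings → $17.76.
kale + banana: intersection lies outside the first quadrant.
kale + broccoli with both tight: 0.804 servings and 3.241 servings → $4.16.
kale + spinach: the both-tight solution has a negative serving — not a feasible corner.
banana + broccoli with both tight: 11.75 servings and 2.881 servings → $8.02.
banana + spinach: intersection lies outside the first quadrant.
broccoli + spinach with both tight: 3.421 servings and 1.213 servings → $4.71.
Cheapest feasible corner: $4.16.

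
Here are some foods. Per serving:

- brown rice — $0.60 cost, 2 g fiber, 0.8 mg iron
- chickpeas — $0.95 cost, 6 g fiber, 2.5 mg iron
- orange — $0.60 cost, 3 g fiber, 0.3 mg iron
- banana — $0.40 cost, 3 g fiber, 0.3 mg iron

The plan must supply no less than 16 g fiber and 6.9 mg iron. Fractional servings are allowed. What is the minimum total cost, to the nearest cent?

$2.62

Two binding constraints pin down two serving amounts, so the optimal mix uses at most two foods. The candidates are each food alone (scaled to the tighter of fiber/iron) and each pair with both constraints tight.
brown rice only: max(16/2, 6.9/0.8) = 8.625 servings → $5.17.
chickpeas only: max(16/6, 6.9/2.5) = 2.76 servings → $2.62.
orange only: max(16/3, 6.9/0.3) = 23 servings → $13.80.
banana only: max(16/3, 6.9/0.3) = 23 servings → $9.20.
brown rice + chickpeas: intersection lies outside the first quadrant.
brown rice + orange: the both-tight solution has a negative serving — not a feasible corner.
brown rice + banana: intersection lies outside the first quadrant.
chickpeas + orange: intersection lies outside the first quadrant.
chickpeas + banana: intersection lies outside the first quadrant.
orange + banana (both tight): parallel constraints — no distinct corner.
Cheapest feasible corner: $2.62.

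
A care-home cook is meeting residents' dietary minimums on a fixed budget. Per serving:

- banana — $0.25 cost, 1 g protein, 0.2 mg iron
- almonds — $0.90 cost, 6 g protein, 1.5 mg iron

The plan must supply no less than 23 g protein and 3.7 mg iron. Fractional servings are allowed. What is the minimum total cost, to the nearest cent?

$3.45

The cheapest plan sits at a corner of the feasible region — with two constraints it uses at most two foods.
banana only: max(23/1, 3.7/0.2) = 23 servings → $5.75.
almonds only: max(23/6, 3.7/1.5) = 3.833 servings → $3.45.
banana + almonds: intersection lies outside the first quadrant.
Cheapest feasible corner: $3.45.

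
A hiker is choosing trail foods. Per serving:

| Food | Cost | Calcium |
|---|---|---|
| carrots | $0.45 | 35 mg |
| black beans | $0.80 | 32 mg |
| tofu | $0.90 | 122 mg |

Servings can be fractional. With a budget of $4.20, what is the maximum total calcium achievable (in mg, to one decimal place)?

569.3 mg

Calcium per dollar: tofu 135.6, carrots 77.78, black beans 40.
With no serving limits, spend the whole cost allowance on tofu: $4.20 / $0.90 × 122 mg = 569.3 mg.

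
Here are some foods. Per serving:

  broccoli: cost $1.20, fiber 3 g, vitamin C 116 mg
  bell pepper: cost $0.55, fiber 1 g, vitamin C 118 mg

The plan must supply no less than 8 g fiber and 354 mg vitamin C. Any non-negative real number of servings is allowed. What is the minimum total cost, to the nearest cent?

The cheapest plan sits at a corner of the feasible region — with two constraints it uses at most two foods.
broccoli only: max(8/3, 354/116) = 3.052 servings → $3.66.
bell pepper only: max(8/1, 354/118) = 8 servings → $4.40.
broccoli + bell pepper with both tight: 2.479 servings and 0.563 servings → $3.28.
So the least-cost plan costs $3.28.

$3.28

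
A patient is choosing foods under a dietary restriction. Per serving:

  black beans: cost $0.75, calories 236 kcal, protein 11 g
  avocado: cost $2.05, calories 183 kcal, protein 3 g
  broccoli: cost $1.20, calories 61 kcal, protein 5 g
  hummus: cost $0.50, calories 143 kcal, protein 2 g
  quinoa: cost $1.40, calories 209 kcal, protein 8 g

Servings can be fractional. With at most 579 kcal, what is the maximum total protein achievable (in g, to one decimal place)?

47.5 g

Protein per kcal: broccoli 0.08197, black beans 0.04661, quinoa 0.03828, avocado 0.01639, hummus 0.01399.
With no serving limits, spend the whole calories allowance on broccoli: 579 kcal / 61 kcal × 5 g = 47.5 g.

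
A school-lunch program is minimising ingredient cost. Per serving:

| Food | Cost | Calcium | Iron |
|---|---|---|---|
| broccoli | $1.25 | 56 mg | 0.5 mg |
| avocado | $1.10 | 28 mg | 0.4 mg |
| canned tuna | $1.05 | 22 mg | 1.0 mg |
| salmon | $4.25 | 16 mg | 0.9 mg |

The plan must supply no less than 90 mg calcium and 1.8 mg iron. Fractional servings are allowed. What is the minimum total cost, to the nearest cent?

Compare the cost at each extreme point of the feasible region.
broccoli only: max(90/56, 1.8/0.5) = 3.6 servings → $4.50.
avocado only: max(90/28, 1.8/0.4) = 4.5 servings → $4.95.
canned tuna only: max(90/22, 1.8/1.0) = 4.091 servings → $4.30.
salmon only: max(90/16, 1.8/0.9) = 5.625 servings → $23.91.
broccoli + avocado: the both-tight solution has a negative serving — not a feasible corner.
broccoli + canned tuna with both tight: 1.12 servings and 1.24 servings → $2.70.
broccoli + salmon with both tight: 1.231 servings and 1.316 servings → $7.13.
avocado + canned tuna with both tight: 2.625 servings and 0.75 servings → $3.67.
avocado + salmon with both tight: 2.777 servings and 0.766 servings → $6.31.
canned tuna + salmon: the both-tight solution has a negative serving — not a feasible corner.
The minimum over all feasible corners is $2.70.

$2.70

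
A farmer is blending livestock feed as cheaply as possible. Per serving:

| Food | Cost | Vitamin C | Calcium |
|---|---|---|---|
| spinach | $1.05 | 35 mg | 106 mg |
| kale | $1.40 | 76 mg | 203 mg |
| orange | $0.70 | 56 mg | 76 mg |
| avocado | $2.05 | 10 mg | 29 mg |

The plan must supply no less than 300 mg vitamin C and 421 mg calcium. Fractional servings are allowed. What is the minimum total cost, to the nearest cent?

$3.81

At the optimum either one food covers both requirements or two foods hit both targets exactly; no other combination can be cheaper.
spinach only: max(300/35, 421/106) = 8.571 servings → $9.00.
kale only: max(300/76, 421/203) = 3.947 servings → $5.53.
orange only: max(300/56, 421/76) = 5.539 servings → $3.88.
avocado only: max(300/10, 421/29) = 30 servings → $61.50.
spinach + kale: the both-tight solution has a negative serving — not a feasible corner.
spinach + orange with both tight: 0.2369 servings and 5.209 servings → $3.90.
spinach + avocado: the both-tight solution has a negative serving — not a feasible corner.
kale + orange with both tight: 0.1388 servings and 5.169 servings → $3.81.
kale + avocado: the both-tight solution has a negative serving — not a feasible corner.
orange + avocado with both tight: 5.197 servings and 0.8981 servings → $5.48.
Cheapest feasible corner: $3.81.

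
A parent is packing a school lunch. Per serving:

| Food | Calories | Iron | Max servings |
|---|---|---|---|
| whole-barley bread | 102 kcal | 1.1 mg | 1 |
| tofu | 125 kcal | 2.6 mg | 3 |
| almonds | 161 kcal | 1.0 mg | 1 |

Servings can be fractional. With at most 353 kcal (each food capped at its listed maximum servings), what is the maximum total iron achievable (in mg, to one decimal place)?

7.3 mg

Iron per kcal: tofu 0.0208, whole-barley bread 0.01078, almonds 0.006211.
Take 2.824 servings of tofu: uses 353 kcal, +7.3 mg iron (running total 7.3 mg).
Greedy by best ratio exhausts the calories allowance optimally: 7.3 mg.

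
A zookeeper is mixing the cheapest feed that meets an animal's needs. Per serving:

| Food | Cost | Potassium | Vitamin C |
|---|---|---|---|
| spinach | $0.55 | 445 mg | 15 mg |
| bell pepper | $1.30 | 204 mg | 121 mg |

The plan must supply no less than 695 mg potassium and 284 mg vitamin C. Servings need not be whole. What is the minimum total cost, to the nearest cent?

With two linear requirements the optimum uses one or two foods; enumerate the corners.
spinach only: max(695/445, 284/15) = 18.93 servings → $10.41.
bell pepper only: max(695/204, 284/121) = 3.407 servings → $4.43.
spinach + bell pepper with both tight: 0.5151 servings and 2.283 servings → $3.25.
The minimum over all feasible corners is $3.25.

$3.25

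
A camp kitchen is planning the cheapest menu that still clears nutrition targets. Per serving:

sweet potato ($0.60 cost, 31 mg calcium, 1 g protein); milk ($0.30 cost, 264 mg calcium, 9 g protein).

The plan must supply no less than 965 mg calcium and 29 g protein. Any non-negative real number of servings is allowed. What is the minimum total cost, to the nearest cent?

$1.10

An LP optimum is at a vertex; with two nutrient constraints at most two foods are used. Check each candidate.
sweet potato only: max(965/31, 29/1) = 31.13 servings → $18.68.
milk only: max(965/264, 29/9) = 3.655 servings → $1.10.
sweet potato + milk: intersection lies outside the first quadrant.
Cheapest feasible corner: $1.10.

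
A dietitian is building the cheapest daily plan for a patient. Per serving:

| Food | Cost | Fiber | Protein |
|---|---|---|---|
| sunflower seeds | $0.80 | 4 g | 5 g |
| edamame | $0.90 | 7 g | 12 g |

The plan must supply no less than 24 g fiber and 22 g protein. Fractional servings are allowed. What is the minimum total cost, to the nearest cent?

$3.09

An LP optimum is at a vertex; with two nutrient constraints at most two foods are used. Check each candidate.
sunflower seeds only: max(24/4, 22/5) = 6 servings → $4.80.
edamame only: max(24/7, 22/12) = 3.429 servings → $3.09.
sunflower seeds + edamame: the both-tight solution has a negative serving — not a feasible corner.
So the least-cost plan costs $3.09.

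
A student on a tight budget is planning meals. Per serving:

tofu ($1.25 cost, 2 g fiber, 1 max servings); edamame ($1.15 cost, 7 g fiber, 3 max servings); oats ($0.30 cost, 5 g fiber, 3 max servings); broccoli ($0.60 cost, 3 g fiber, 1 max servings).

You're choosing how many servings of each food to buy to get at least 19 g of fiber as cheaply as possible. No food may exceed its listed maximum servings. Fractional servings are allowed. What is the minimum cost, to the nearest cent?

$1.56

Cost per g of fiber: oats $0.0600, edamame $0.1643, broccoli $0.2000, tofu $0.6250.
Take 3 servings of oats: +15.0 g fiber for $0.90 (total $0.90, still need 4.0 g).
Take 0.5714 servings of edamame: +4.0 g fiber for $0.66 (total $1.56, still need 0.0 g).
Filling from the cheapest source first is optimal under one linear minimum: $1.56.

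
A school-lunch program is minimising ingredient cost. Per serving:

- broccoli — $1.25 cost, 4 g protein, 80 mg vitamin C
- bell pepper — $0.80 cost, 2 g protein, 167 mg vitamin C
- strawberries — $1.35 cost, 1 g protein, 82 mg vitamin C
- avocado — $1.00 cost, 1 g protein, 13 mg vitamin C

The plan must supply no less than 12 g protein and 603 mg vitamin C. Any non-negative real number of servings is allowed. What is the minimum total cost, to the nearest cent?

$4.25

At the optimum either one food covers both requirements or two foods hit both targets exactly; no other combination can be cheaper.
broccoli only: max(12/4, 603/80) = 7.537 servings → $9.42.
bell pepper only: max(12/2, 603/167) = 6 servings → $4.80.
strawberries only: max(12/1, 603/82) = 12 servings → $16.20.
avocado only: max(12/1, 603/13) = 46.38 servings → $46.38.
broccoli + bell pepper with both tight: 1.571 servings and 2.858 servings → $4.25.
broccoli + strawberries with both tight: 1.536 servings and 5.855 servings → $9.82.
broccoli + avocado with both targets exact would need a negative amount; discard.
bell pepper + strawberries: the both-tight solution has a negative serving — not a feasible corner.
bell pepper + avocado with both tight: 3.17 servings and 5.66 servings → $8.20.
strawberries + avocado with both tight: 6.478 servings and 5.522 servings → $14.27.
Cheapest feasible corner: $4.25.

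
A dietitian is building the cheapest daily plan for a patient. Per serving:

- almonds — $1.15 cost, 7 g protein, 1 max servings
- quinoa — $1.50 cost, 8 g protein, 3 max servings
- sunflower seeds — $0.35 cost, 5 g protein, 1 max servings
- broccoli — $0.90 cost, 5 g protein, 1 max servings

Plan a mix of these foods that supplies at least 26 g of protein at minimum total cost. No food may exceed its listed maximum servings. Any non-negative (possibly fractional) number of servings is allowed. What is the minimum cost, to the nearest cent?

$4.09

Cost per g of protein: sunflower seeds $0.0700, almonds $0.1643, broccoli $0.1800, quinoa $0.1875.
Take 1 serving of sunflower seeds: +5.0 g protein for $0.35 (total $0.35, still need 21.0 g).
Take 1 serving of almonds: +7.0 g protein for $1.15 (total $1.50, still need 14.0 g).
Take 1 serving of broccoli: +5.0 g protein for $0.90 (total $2.40, still need 9.0 g).
Take 1.125 servings of quinoa: +9.0 g protein for $1.69 (total $4.09, still need 0.0 g).
Filling from the cheapest source first is optimal under one linear minimum: $4.09.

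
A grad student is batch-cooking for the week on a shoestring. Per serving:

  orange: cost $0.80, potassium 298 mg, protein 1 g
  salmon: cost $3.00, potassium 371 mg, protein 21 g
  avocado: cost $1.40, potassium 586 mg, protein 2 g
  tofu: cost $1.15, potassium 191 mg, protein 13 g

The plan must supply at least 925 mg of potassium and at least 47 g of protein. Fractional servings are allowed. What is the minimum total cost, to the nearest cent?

For a min-cost LP with two ≥-constraints, a basic feasible solution has at most two positive variables.
orange only: max(925/298, 47/1) = 47 servings → $37.60.
salmon only: max(925/371, 47/21) = 2.493 servings → $7.48.
avocado only: max(925/586, 47/2) = 23.5 servings → $32.90.
tofu only: max(925/191, 47/13) = 4.843 servings → $5.57.
orange + salmon with both tight: 0.3377 servings and 2.222 servings → $6.94.
orange + avocado: the both-tight solution has a negative serving — not a feasible corner.
orange + tofu with both tight: 0.8276 servings and 3.552 servings → $4.75.
salmon + avocado with both tight: 2.222 servings and 0.1719 servings → $6.91.
salmon + tofu with both targets exact would need a negative amount; discard.
avocado + tofu with both tight: 0.4212 servings and 3.551 servings → $4.67.
So the least-cost plan costs $4.67.

$4.67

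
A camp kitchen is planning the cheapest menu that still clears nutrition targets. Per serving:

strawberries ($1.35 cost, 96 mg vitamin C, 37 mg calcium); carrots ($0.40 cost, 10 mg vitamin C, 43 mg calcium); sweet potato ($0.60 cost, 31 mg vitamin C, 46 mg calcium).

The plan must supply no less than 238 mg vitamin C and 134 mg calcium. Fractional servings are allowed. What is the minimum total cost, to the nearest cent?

$3.55

strawberries only: max(238/96, 134/37) = 3.622 servings → $4.89.
carrots only: max(238/10, 134/43) = 23.8 servings → $9.52.
sweet potato only: max(238/31, 134/46) = 7.677 servings → $4.61.
strawberries + carrots with both tight: 2.367 servings and 1.08 servings → $3.63.
strawberries + sweet potato with both tight: 2.078 servings and 1.241 servings → $3.55.
carrots + sweet potato: intersection lies outside the first quadrant.
The minimum over all feasible corners is $3.55.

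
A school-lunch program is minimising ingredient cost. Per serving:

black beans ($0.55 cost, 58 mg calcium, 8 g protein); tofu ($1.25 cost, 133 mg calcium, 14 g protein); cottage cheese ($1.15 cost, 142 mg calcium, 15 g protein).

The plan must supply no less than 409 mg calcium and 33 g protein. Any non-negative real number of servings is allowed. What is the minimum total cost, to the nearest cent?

$3.31

An LP optimum is at a vertex; with two nutrient constraints at most two foods are used. Check each candidate.
black beans only: max(409/58, 33/8) = 7.052 servings → $3.88.
tofu only: max(409/133, 33/14) = 3.075 servings → $3.84.
cottage cheese only: max(409/142, 33/15) = 2.88 servings → $3.31.
black beans + tofu: intersection lies outside the first quadrant.
black beans + cottage cheese with both targets exact would need a negative amount; discard.
tofu + cottage cheese: the both-tight solution has a negative serving — not a feasible corner.
So the least-cost plan costs $3.31.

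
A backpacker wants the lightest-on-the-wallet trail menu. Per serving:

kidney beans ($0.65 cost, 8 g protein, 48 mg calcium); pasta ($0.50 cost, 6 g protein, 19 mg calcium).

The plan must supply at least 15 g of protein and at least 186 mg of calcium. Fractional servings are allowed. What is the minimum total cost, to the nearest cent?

An LP optimum is at a vertex; with two nutrient constraints at most two foods are used. Check each candidate.
kidney beans only: max(15/8, 186/48) = 3.875 servings → $2.52.
pasta only: max(15/6, 186/19) = 9.789 servings → $4.89.
kidney beans + pasta: intersection lies outside the first quadrant.
So the least-cost plan costs $2.52.

$2.52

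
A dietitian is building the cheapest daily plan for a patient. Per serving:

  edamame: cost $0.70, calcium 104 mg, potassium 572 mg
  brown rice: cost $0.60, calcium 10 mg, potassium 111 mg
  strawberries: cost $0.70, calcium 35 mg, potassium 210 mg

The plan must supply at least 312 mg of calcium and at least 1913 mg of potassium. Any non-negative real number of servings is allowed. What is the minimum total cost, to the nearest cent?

The cheapest plan sits at a corner of the feasible region — with two constraints it uses at most two foods.
edamame only: max(312/104, 1913/572) = 3.344 servings → $2.34.
brown rice only: max(312/10, 1913/111) = 31.2 servings → $18.72.
strawberries only: max(312/35, 1913/210) = 9.11 servings → $6.38.
edamame + brown rice with both tight: 2.662 servings and 3.518 servings → $3.97.
edamame + strawberries with both targets exact would need a negative amount; discard.
brown rice + strawberries with both tight: 0.8039 servings and 8.685 servings → $6.56.
Cheapest feasible corner: $2.34.

$2.34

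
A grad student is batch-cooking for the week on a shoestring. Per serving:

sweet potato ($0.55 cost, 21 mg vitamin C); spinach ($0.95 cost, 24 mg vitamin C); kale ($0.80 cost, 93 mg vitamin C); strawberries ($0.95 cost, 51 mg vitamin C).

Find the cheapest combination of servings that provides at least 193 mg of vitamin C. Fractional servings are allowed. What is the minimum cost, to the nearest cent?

$1.66

Cost per mg of vitamin C: kale $0.0086, strawberries $0.0186, sweet potato $0.0262, spinach $0.0396.
With no serving limits, use only kale: 193 mg / 93 mg = 2.075 servings × $0.80 = $1.66.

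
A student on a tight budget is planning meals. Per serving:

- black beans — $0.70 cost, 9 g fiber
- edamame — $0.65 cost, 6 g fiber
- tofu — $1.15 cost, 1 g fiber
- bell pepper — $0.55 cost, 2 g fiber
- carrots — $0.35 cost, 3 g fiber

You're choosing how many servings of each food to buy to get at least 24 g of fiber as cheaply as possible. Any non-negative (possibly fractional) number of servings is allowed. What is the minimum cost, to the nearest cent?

Cost per g of fiber: black beans $0.0778, edamame $0.1083, carrots $0.1167, bell pepper $0.2750, tofu $1.1500.
With no serving limits, use only black beans: 24 g / 9 g = 2.667 servings × $0.70 = $1.87.

$1.87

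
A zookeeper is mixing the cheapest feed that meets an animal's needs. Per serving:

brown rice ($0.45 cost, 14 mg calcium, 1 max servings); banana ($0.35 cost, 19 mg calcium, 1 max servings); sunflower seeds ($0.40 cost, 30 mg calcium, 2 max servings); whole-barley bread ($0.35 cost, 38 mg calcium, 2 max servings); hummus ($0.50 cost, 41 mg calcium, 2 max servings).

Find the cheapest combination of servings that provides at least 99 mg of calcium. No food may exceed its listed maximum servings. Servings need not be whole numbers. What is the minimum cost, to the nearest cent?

Cost per mg of calcium: whole-barley bread $0.0092, hummus $0.0122, sunflower seeds $0.0133, banana $0.0184, brown rice $0.0321.
Take 2 servings of whole-barley bread: +76.0 mg calcium for $0.70 (total $0.70, still need 23.0 mg).
Take 0.561 servings of hummus: +23.0 mg calcium for $0.28 (total $0.98, still need 0.0 mg).
Greedy by cheapest-per-mg is optimal for a single linear constraint, so the minimum cost is $0.98.

$0.98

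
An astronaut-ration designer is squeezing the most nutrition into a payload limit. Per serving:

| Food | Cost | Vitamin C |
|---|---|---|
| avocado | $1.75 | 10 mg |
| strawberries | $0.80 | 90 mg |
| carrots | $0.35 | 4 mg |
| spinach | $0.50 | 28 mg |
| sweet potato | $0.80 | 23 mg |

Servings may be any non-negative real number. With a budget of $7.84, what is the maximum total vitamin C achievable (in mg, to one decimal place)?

882.0 mg

Vitamin C per dollar: strawberries 112.5, spinach 56, sweet potato 28.75, carrots 11.43, avocado 5.714.
With no serving limits, spend the whole cost allowance on strawberries: $7.84 / $0.80 × 90 mg = 882.0 mg.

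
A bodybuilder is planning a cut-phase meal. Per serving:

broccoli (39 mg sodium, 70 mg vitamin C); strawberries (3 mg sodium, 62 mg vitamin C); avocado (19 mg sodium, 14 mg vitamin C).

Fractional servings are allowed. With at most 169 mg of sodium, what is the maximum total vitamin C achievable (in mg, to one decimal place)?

Vitamin C per mg sodium: strawberries 20.67, broccoli 1.795, avocado 0.7368.
With no serving limits, spend the whole sodium allowance on strawberries: 169 mg / 3 mg × 62 mg = 3492.7 mg.

3492.7 mg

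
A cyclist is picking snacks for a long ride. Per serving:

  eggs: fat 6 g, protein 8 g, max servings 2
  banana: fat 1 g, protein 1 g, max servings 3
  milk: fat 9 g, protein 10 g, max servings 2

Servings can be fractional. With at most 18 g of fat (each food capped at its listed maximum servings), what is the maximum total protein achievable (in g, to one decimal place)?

22.7 g

Protein per g fat: eggs 1.333, milk 1.111, banana 1.
Take 2 servings of eggs: uses 12 g fat, +16.0 g protein (running total 16.0 g).
Take 0.6667 servings of milk: uses 6 g fat, +6.7 g protein (running total 22.7 g).
Greedy by best ratio exhausts the fat allowance optimally: 22.7 g.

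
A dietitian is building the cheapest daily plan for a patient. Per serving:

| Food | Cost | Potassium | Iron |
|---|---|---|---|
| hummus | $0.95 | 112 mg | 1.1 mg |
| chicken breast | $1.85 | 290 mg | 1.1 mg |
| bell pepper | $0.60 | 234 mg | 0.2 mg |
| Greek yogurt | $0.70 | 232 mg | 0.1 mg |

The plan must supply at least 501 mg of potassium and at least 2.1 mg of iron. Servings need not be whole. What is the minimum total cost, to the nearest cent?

$2.39

The cheapest plan sits at a corner of the feasible region — with two constraints it uses at most two foods.
hummus only: max(501/112, 2.1/1.1) = 4.473 servings → $4.25.
chicken breast only: max(501/290, 2.1/1.1) = 1.909 servings → $3.53.
bell pepper only: max(501/234, 2.1/0.2) = 10.5 servings → $6.30.
Greek yogurt only: max(501/232, 2.1/0.1) = 21 servings → $14.70.
hummus + chicken breast with both tight: 0.2957 servings and 1.613 servings → $3.27.
hummus + bell pepper with both tight: 1.665 servings and 1.344 servings → $2.39.
hummus + Greek yogurt with both tight: 1.791 servings and 1.295 servings → $2.61.
chicken breast + bell pepper: intersection lies outside the first quadrant.
chicken breast + Greek yogurt with both targets exact would need a negative amount; discard.
bell pepper + Greek yogurt: intersection lies outside the first quadrant.
The minimum over all feasible corners is $2.39.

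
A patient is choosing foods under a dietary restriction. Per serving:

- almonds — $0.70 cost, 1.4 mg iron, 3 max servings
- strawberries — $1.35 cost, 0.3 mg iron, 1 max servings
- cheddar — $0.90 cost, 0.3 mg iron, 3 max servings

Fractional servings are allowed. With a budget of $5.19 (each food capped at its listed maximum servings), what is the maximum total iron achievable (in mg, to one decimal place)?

5.2 mg

Iron per dollar: almonds 2, cheddar 0.3333, strawberries 0.2222.
Take 3 servings of almonds: spends $2.10, +4.2 mg iron (running total 4.2 mg).
Take 3 servings of cheddar: spends $2.70, +0.9 mg iron (running total 5.1 mg).
Take 0.2889 servings of strawberries: spends $0.39, +0.1 mg iron (running total 5.2 mg).
Filling greedily by iron-per-dollar is optimal for one linear limit, giving 5.2 mg.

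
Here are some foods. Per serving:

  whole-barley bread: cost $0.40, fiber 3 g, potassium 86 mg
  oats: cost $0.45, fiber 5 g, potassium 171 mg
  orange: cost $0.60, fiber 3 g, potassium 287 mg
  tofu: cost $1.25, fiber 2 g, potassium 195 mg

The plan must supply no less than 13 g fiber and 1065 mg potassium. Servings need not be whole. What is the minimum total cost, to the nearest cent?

$2.28

whole-barley bread only: max(13/3, 1065/86) = 12.38 servings → $4.95.
oats only: max(13/5, 1065/171) = 6.228 servings → $2.80.
orange only: max(13/3, 1065/287) = 4.333 servings → $2.60.
tofu only: max(13/2, 1065/195) = 6.5 servings → $8.12.
whole-barley bread + oats: intersection lies outside the first quadrant.
whole-barley bread + orange with both tight: 0.8889 servings and 3.444 servings → $2.42.
whole-barley bread + tofu with both tight: 0.9806 servings and 5.029 servings → $6.68.
oats + orange with both tight: 0.5813 servings and 3.364 servings → $2.28.
oats + tofu with both tight: 0.6398 servings and 4.9 servings → $6.41.
orange + tofu: intersection lies outside the first quadrant.
So the least-cost plan costs $2.28.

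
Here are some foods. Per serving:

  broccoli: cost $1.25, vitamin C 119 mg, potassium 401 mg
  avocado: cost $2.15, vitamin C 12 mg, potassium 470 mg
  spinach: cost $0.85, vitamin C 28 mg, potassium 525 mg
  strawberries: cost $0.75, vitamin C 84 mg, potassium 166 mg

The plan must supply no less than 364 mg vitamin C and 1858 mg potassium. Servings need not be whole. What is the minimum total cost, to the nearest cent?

$4.64

broccoli only: max(364/119, 1858/401) = 4.633 servings → $5.79.
avocado only: max(364/12, 1858/470) = 30.33 servings → $65.22.
spinach only: max(364/28, 1858/525) = 13 servings → $11.05.
strawberries only: max(364/84, 1858/166) = 11.19 servings → $8.39.
broccoli + avocado with both tight: 2.911 servings and 1.47 servings → $6.80.
broccoli + spinach with both tight: 2.714 servings and 1.466 servings → $4.64.
broccoli + strawberries with both targets exact would need a negative amount; discard.
avocado + spinach with both targets exact would need a negative amount; discard.
avocado + strawberries with both tight: 2.551 servings and 3.969 servings → $8.46.
spinach + strawberries with both tight: 2.424 servings and 3.525 servings → $4.70.
Cheapest feasible corner: $4.64.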